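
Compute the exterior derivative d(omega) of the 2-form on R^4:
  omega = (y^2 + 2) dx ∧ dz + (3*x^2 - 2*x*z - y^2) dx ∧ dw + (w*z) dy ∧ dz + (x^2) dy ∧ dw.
d(omega) = (-2*y) dx ∧ dy ∧ dz + (2*x + 2*y) dx ∧ dy ∧ dw + (2*x) dx ∧ dz ∧ dw + (z) dy ∧ dz ∧ dw

For a 2-form omega = sum_{i<j} g_{ij} dx_i ∧ dx_j, the exterior derivative is
  d(omega) = sum_{i<j} d(g_{ij}) ∧ dx_i ∧ dx_j = sum_{i<j, k} (∂g_{ij}/∂x_k) dx_k ∧ dx_i ∧ dx_j.
Expand each term, using dx_k ∧ dx_i ∧ dx_j = sgn(permutation) dx_{(a)} ∧ dx_{(b)} ∧ dx_{(c)} with (a < b < c) sorted:
  d(y^2 + 2) includes (∂/∂y)(y^2 + 2) dy = (2*y) dy, which multiplied by dx ∧ dz gives (-2*y) dx ∧ dy ∧ dz
  d(3*x^2 - 2*x*z - y^2) includes (∂/∂y)(3*x^2 - 2*x*z - y^2) dy = (-2*y) dy, which multiplied by dx ∧ dw gives (2*y) dx ∧ dy ∧ dw
  d(3*x^2 - 2*x*z - y^2) includes (∂/∂z)(3*x^2 - 2*x*z - y^2) dz = (-2*x) dz, which multiplied by dx ∧ dw gives (2*x) dx ∧ dz ∧ dw
  d(w*z) includes (∂/∂w)(w*z) dw = (z) dw, which multiplied by dy ∧ dz gives (z) dy ∧ dz ∧ dw
  d(x^2) includes (∂/∂x)(x^2) dx = (2*x) dx, which multiplied by dy ∧ dw gives (2*x) dx ∧ dy ∧ dw
Collecting like 3-forms: d(omega) = (-2*y) dx ∧ dy ∧ dz + (2*x + 2*y) dx ∧ dy ∧ dw + (2*x) dx ∧ dz ∧ dw + (z) dy ∧ dz ∧ dw.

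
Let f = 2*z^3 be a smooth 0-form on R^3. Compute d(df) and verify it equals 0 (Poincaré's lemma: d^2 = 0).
d(df) = 0

Step 1: df = sum_i (∂f/∂x_i) dx_i = (0) dx + (0) dy + (6*z^2) dz.
Step 2: Apply d again. Using the 1-form formula, the coefficient of dx ∧ dy in d(df) is ∂^2 f/∂x ∂y - ∂^2 f/∂y ∂x = (0) - (0) = 0 (equality of mixed partials for smooth f).
Similarly for dx ∧ dz and dy ∧ dz — all coefficients vanish. So d(df) = 0.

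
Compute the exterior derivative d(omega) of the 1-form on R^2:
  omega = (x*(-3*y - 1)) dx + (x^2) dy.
d(omega) = (5*x) dx ∧ dy

For a 1-form omega = sum_i f_i dx_i, the exterior derivative is
  d(omega) = sum_{i < j} (∂f_j/∂x_i - ∂f_i/∂x_j) dx_i ∧ dx_j.
  coefficient of dx ∧ dy: ∂f_2/∂x - ∂f_1/∂y = ∂(x^2)/∂x - ∂(x*(-3*y - 1))/∂y = 5*x
Assembling: d(omega) = (5*x) dx ∧ dy.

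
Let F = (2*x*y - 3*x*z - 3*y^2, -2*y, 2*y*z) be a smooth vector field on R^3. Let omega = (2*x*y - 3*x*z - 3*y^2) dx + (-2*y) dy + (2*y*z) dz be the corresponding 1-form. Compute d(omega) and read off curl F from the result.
d(omega) = (2*z) dy ∧ dz + (-3*x) dz ∧ dx + (-2*x + 6*y) dx ∧ dy; curl F = (2*z, -3*x, -2*x + 6*y)

d omega = sum_{i<j} (∂f_j/∂x_i - ∂f_i/∂x_j) dx_i ∧ dx_j. Under the identification (dy ∧ dz, dz ∧ dx, dx ∧ dy) ↔ (e_x, e_y, e_z), the coefficients are exactly the components of curl F. Compute:
  ∂R/∂y - ∂Q/∂z = (2*z) - (0) = 2*z
  ∂P/∂z - ∂R/∂x = (-3*x) - (0) = -3*x
  ∂Q/∂x - ∂P/∂y = (0) - (2*x - 6*y) = -2*x + 6*y.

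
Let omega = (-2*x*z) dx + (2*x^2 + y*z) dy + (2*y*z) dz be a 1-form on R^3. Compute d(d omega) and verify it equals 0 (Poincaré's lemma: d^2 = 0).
d(d omega) = 0

Step 1: d omega = sum_{i<j} (∂f_j/∂x_i - ∂f_i/∂x_j) dx_i ∧ dx_j:
  coeff of dx ∧ dy: 4*x
  coeff of dx ∧ dz: 2*x
  coeff of dy ∧ dz: -y + 2*z
Step 2: Apply d again to each 2-form coefficient. The only possible 3-form in R^3 is dx ∧ dy ∧ dz, with coefficient
  ∂(coeff of dy∧dz)/∂x - ∂(coeff of dx∧dz)/∂y + ∂(coeff of dx∧dy)/∂z
  = ∂/∂x (-y + 2*z) - ∂/∂y (2*x) + ∂/∂z (4*x).
Each of these terms simplifies to sums of mixed partials that cancel in pairs. The result is 0 (by equality of mixed partials for smooth functions — Schwarz / Clairaut).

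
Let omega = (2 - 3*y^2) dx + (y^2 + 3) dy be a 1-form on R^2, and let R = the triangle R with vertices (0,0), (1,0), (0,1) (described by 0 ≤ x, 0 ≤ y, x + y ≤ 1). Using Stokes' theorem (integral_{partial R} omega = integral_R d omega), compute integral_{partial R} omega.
integral_(partial R) omega = 1

Stokes: integral_partial_R omega = integral_R d omega with d omega = (∂Q/∂x - ∂P/∂y) dx ∧ dy.
  ∂Q/∂x = 0
  ∂P/∂y = -6*y
  integrand = ∂Q/∂x - ∂P/∂y = 6*y.
Integrating over R: integral_0^1 integral_0^{1-x} (6*y) dy dx = 1.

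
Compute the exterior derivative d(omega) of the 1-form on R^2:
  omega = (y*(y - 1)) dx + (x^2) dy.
d(omega) = (2*x - 2*y + 1) dx ∧ dy

For a 1-form omega = sum_i f_i dx_i, the exterior derivative is
  d(omega) = sum_{i < j} (∂f_j/∂x_i - ∂f_i/∂x_j) dx_i ∧ dx_j.
  coefficient of dx ∧ dy: ∂f_2/∂x - ∂f_1/∂y = ∂(x^2)/∂x - ∂(y*(y - 1))/∂y = 2*x - 2*y + 1
Assembling: d(omega) = (2*x - 2*y + 1) dx ∧ dy.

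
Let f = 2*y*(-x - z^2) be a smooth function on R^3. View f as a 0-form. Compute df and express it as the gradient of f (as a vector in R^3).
df = (-2*y) dx + (-2*x - 2*z^2) dy + (-4*y*z) dz; grad f = (-2*y, -2*x - 2*z^2, -4*y*z)

For a 0-form f, d f = (∂f/∂x) dx + (∂f/∂y) dy + (∂f/∂z) dz. The components of the vector representation are exactly the entries of grad f in Cartesian coordinates:
  ∂f/∂x = -2*y
  ∂f/∂y = -2*x - 2*z^2
  ∂f/∂z = -4*y*z.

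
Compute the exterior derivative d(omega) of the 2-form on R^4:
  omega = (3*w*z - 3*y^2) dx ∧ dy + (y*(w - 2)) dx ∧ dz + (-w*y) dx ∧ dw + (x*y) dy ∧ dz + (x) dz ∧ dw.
d(omega) = (2*w + y + 2) dx ∧ dy ∧ dz + (w + 3*z) dx ∧ dy ∧ dw + (y + 1) dx ∧ dz ∧ dw

For a 2-form omega = sum_{i<j} g_{ij} dx_i ∧ dx_j, the exterior derivative is
  d(omega) = sum_{i<j} d(g_{ij}) ∧ dx_i ∧ dx_j = sum_{i<j, k} (∂g_{ij}/∂x_k) dx_k ∧ dx_i ∧ dx_j.
Expand each term, using dx_k ∧ dx_i ∧ dx_j = sgn(permutation) dx_{(a)} ∧ dx_{(b)} ∧ dx_{(c)} with (a < b < c) sorted:
  d(3*w*z - 3*y^2) includes (∂/∂z)(3*w*z - 3*y^2) dz = (3*w) dz, which multiplied by dx ∧ dy gives (3*w) dx ∧ dy ∧ dz
  d(3*w*z - 3*y^2) includes (∂/∂w)(3*w*z - 3*y^2) dw = (3*z) dw, which multiplied by dx ∧ dy gives (3*z) dx ∧ dy ∧ dw
  d(y*(w - 2)) includes (∂/∂y)(y*(w - 2)) dy = (w - 2) dy, which multiplied by dx ∧ dz gives (2 - w) dx ∧ dy ∧ dz
  d(y*(w - 2)) includes (∂/∂w)(y*(w - 2)) dw = (y) dw, which multiplied by dx ∧ dz gives (y) dx ∧ dz ∧ dw
  d(-w*y) includes (∂/∂y)(-w*y) dy = (-w) dy, which multiplied by dx ∧ dw gives (w) dx ∧ dy ∧ dw
  d(x*y) includes (∂/∂x)(x*y) dx = (y) dx, which multiplied by dy ∧ dz gives (y) dx ∧ dy ∧ dz
  d(x) includes (∂/∂x)(x) dx = (1) dx, which multiplied by dz ∧ dw gives (1) dx ∧ dz ∧ dw
Collecting like 3-forms: d(omega) = (2*w + y + 2) dx ∧ dy ∧ dz + (w + 3*z) dx ∧ dy ∧ dw + (y + 1) dx ∧ dz ∧ dw.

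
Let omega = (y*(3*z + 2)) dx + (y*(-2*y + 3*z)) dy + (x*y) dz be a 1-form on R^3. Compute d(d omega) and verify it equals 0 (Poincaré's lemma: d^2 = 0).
d(d omega) = 0

Step 1: d omega = sum_{i<j} (∂f_j/∂x_i - ∂f_i/∂x_j) dx_i ∧ dx_j:
  coeff of dx ∧ dy: -3*z - 2
  coeff of dx ∧ dz: -2*y
  coeff of dy ∧ dz: x - 3*y
Step 2: Apply d again to each 2-form coefficient. The only possible 3-form in R^3 is dx ∧ dy ∧ dz, with coefficient
  ∂(coeff of dy∧dz)/∂x - ∂(coeff of dx∧dz)/∂y + ∂(coeff of dx∧dy)/∂z
  = ∂/∂x (x - 3*y) - ∂/∂y (-2*y) + ∂/∂z (-3*z - 2).
Each of these terms simplifies to sums of mixed partials that cancel in pairs. The result is 0 (by equality of mixed partials for smooth functions — Schwarz / Clairaut).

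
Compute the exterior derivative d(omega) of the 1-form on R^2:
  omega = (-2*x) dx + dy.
d(omega) = 0

For a 1-form omega = sum_i f_i dx_i, the exterior derivative is
  d(omega) = sum_{i < j} (∂f_j/∂x_i - ∂f_i/∂x_j) dx_i ∧ dx_j.

Assembling: d(omega) = 0.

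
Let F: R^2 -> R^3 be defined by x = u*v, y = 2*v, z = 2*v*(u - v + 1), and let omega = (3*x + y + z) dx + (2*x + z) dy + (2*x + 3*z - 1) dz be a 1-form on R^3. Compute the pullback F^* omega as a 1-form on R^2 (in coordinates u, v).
F^* omega = (v*(21*u*v - 14*v^2 + 16*v - 2)) du + (21*u^2*v - 46*u*v^2 + 40*u*v - 2*u + 24*v^3 - 40*v^2 + 20*v - 2) dv

Using F^*(f dg) = (f ∘ F) d(g ∘ F), substitute each coordinate x_i by F_i(u, v) in f_i, and replace dx_i by d F_i = (∂F_i/∂u) du + (∂F_i/∂v) dv.
  For the x component: f_1(F) = v*(5*u - 2*v + 4); d F_1 = (v) du + (u) dv
  For the y component: f_2(F) = 2*v*(2*u - v + 1); d F_2 = (0) du + (2) dv
  For the z component: f_3(F) = 8*u*v - 6*v^2 + 6*v - 1; d F_3 = (2*v) du + (2*u - 4*v + 2) dv
Combining and collecting du, dv coefficients:
  coeff of du: v*(21*u*v - 14*v^2 + 16*v - 2)
  coeff of dv: 21*u^2*v - 46*u*v^2 + 40*u*v - 2*u + 24*v^3 - 40*v^2 + 20*v - 2
F^* omega = (v*(21*u*v - 14*v^2 + 16*v - 2)) du + (21*u^2*v - 46*u*v^2 + 40*u*v - 2*u + 24*v^3 - 40*v^2 + 20*v - 2) dv.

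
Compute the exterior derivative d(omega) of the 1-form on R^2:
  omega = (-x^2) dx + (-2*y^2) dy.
d(omega) = 0

For a 1-form omega = sum_i f_i dx_i, the exterior derivative is
  d(omega) = sum_{i < j} (∂f_j/∂x_i - ∂f_i/∂x_j) dx_i ∧ dx_j.

Assembling: d(omega) = 0.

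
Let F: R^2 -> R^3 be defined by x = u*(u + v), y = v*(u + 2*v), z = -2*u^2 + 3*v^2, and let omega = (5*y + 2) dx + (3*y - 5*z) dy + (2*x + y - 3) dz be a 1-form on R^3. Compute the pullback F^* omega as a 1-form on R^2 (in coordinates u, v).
F^* omega = (-8*u^3 + 8*u^2*v + 20*u*v^2 + 16*u + v^3 + 2*v) du + (10*u^3 + 60*u^2*v + 31*u*v^2 + 2*u - 24*v^3 - 18*v) dv

Using F^*(f dg) = (f ∘ F) d(g ∘ F), substitute each coordinate x_i by F_i(u, v) in f_i, and replace dx_i by d F_i = (∂F_i/∂u) du + (∂F_i/∂v) dv.
  For the x component: f_1(F) = 5*u*v + 10*v^2 + 2; d F_1 = (2*u + v) du + (u) dv
  For the y component: f_2(F) = 10*u^2 + 3*u*v - 9*v^2; d F_2 = (v) du + (u + 4*v) dv
  For the z component: f_3(F) = 2*u^2 + 3*u*v + 2*v^2 - 3; d F_3 = (-4*u) du + (6*v) dv
Combining and collecting du, dv coefficients:
  coeff of du: -8*u^3 + 8*u^2*v + 20*u*v^2 + 16*u + v^3 + 2*v
  coeff of dv: 10*u^3 + 60*u^2*v + 31*u*v^2 + 2*u - 24*v^3 - 18*v
F^* omega = (-8*u^3 + 8*u^2*v + 20*u*v^2 + 16*u + v^3 + 2*v) du + (10*u^3 + 60*u^2*v + 31*u*v^2 + 2*u - 24*v^3 - 18*v) dv.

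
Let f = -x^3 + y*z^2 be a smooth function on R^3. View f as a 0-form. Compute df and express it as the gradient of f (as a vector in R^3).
df = (-3*x^2) dx + (z^2) dy + (2*y*z) dz; grad f = (-3*x^2, z^2, 2*y*z)

For a 0-form f, d f = (∂f/∂x) dx + (∂f/∂y) dy + (∂f/∂z) dz. The components of the vector representation are exactly the entries of grad f in Cartesian coordinates:
  ∂f/∂x = -3*x^2
  ∂f/∂y = z^2
  ∂f/∂z = 2*y*z.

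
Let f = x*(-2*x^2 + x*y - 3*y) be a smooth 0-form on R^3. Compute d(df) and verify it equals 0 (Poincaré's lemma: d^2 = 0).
d(df) = 0

Step 1: df = sum_i (∂f/∂x_i) dx_i = (-6*x^2 + 2*x*y - 3*y) dx + (x*(x - 3)) dy + (0) dz.
Step 2: Apply d again. Using the 1-form formula, the coefficient of dx ∧ dy in d(df) is ∂^2 f/∂x ∂y - ∂^2 f/∂y ∂x = (2*x - 3) - (2*x - 3) = 0 (equality of mixed partials for smooth f).
Similarly for dx ∧ dz and dy ∧ dz — all coefficients vanish. So d(df) = 0.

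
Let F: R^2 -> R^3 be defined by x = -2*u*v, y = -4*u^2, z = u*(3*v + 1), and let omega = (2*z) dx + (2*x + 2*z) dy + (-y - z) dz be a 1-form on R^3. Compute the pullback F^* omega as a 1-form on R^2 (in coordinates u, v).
F^* omega = (u*(-4*u*v - 12*u - 21*v^2 - 10*v - 1)) du + (u^2*(12*u - 21*v - 7)) dv

Using F^*(f dg) = (f ∘ F) d(g ∘ F), substitute each coordinate x_i by F_i(u, v) in f_i, and replace dx_i by d F_i = (∂F_i/∂u) du + (∂F_i/∂v) dv.
  For the x component: f_1(F) = 2*u*(3*v + 1); d F_1 = (-2*v) du + (-2*u) dv
  For the y component: f_2(F) = 2*u*(v + 1); d F_2 = (-8*u) du + (0) dv
  For the z component: f_3(F) = u*(4*u - 3*v - 1); d F_3 = (3*v + 1) du + (3*u) dv
Combining and collecting du, dv coefficients:
  coeff of du: u*(-4*u*v - 12*u - 21*v^2 - 10*v - 1)
  coeff of dv: u^2*(12*u - 21*v - 7)
F^* omega = (u*(-4*u*v - 12*u - 21*v^2 - 10*v - 1)) du + (u^2*(12*u - 21*v - 7)) dv.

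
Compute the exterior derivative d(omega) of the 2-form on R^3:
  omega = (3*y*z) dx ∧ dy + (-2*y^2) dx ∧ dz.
d(omega) = (7*y) dx ∧ dy ∧ dz

For a 2-form omega = sum_{i<j} g_{ij} dx_i ∧ dx_j, the exterior derivative is
  d(omega) = sum_{i<j} d(g_{ij}) ∧ dx_i ∧ dx_j = sum_{i<j, k} (∂g_{ij}/∂x_k) dx_k ∧ dx_i ∧ dx_j.
Expand each term, using dx_k ∧ dx_i ∧ dx_j = sgn(permutation) dx_{(a)} ∧ dx_{(b)} ∧ dx_{(c)} with (a < b < c) sorted:
  d(3*y*z) includes (∂/∂z)(3*y*z) dz = (3*y) dz, which multiplied by dx ∧ dy gives (3*y) dx ∧ dy ∧ dz
  d(-2*y^2) includes (∂/∂y)(-2*y^2) dy = (-4*y) dy, which multiplied by dx ∧ dz gives (4*y) dx ∧ dy ∧ dz
Collecting like 3-forms: d(omega) = (7*y) dx ∧ dy ∧ dz.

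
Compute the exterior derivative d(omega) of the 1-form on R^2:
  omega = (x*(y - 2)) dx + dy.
d(omega) = (-x) dx ∧ dy

For a 1-form omega = sum_i f_i dx_i, the exterior derivative is
  d(omega) = sum_{i < j} (∂f_j/∂x_i - ∂f_i/∂x_j) dx_i ∧ dx_j.
  coefficient of dx ∧ dy: ∂f_2/∂x - ∂f_1/∂y = ∂(1)/∂x - ∂(x*(y - 2))/∂y = -x
Assembling: d(omega) = (-x) dx ∧ dy.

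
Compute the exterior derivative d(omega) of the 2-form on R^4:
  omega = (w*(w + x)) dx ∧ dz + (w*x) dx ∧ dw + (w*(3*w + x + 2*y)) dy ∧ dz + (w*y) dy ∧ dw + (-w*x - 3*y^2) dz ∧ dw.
d(omega) = (w + x) dx ∧ dz ∧ dw + (w) dx ∧ dy ∧ dz + (6*w + x - 4*y) dy ∧ dz ∧ dw

For a 2-form omega = sum_{i<j} g_{ij} dx_i ∧ dx_j, the exterior derivative is
  d(omega) = sum_{i<j} d(g_{ij}) ∧ dx_i ∧ dx_j = sum_{i<j, k} (∂g_{ij}/∂x_k) dx_k ∧ dx_i ∧ dx_j.
Expand each term, using dx_k ∧ dx_i ∧ dx_j = sgn(permutation) dx_{(a)} ∧ dx_{(b)} ∧ dx_{(c)} with (a < b < c) sorted:
  d(w*(w + x)) includes (∂/∂w)(w*(w + x)) dw = (2*w + x) dw, which multiplied by dx ∧ dz gives (2*w + x) dx ∧ dz ∧ dw
  d(w*(3*w + x + 2*y)) includes (∂/∂x)(w*(3*w + x + 2*y)) dx = (w) dx, which multiplied by dy ∧ dz gives (w) dx ∧ dy ∧ dz
  d(w*(3*w + x + 2*y)) includes (∂/∂w)(w*(3*w + x + 2*y)) dw = (6*w + x + 2*y) dw, which multiplied by dy ∧ dz gives (6*w + x + 2*y) dy ∧ dz ∧ dw
  d(-w*x - 3*y^2) includes (∂/∂x)(-w*x - 3*y^2) dx = (-w) dx, which multiplied by dz ∧ dw gives (-w) dx ∧ dz ∧ dw
  d(-w*x - 3*y^2) includes (∂/∂y)(-w*x - 3*y^2) dy = (-6*y) dy, which multiplied by dz ∧ dw gives (-6*y) dy ∧ dz ∧ dw
Collecting like 3-forms: d(omega) = (w + x) dx ∧ dz ∧ dw + (w) dx ∧ dy ∧ dz + (6*w + x - 4*y) dy ∧ dz ∧ dw.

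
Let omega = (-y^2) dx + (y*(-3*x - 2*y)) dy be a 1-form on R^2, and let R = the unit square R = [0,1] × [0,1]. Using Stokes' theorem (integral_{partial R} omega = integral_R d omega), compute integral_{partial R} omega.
integral_(partial R) omega = -1/2

Stokes: integral_partial_R omega = integral_R d omega with d omega = (∂Q/∂x - ∂P/∂y) dx ∧ dy.
  ∂Q/∂x = -3*y
  ∂P/∂y = -2*y
  integrand = ∂Q/∂x - ∂P/∂y = -y.
Integrating over R: integral_0^1 integral_0^1 (-y) dx dy = -1/2.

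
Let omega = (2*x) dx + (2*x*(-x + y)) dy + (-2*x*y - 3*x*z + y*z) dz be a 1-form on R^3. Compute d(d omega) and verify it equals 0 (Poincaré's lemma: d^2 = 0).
d(d omega) = 0

Step 1: d omega = sum_{i<j} (∂f_j/∂x_i - ∂f_i/∂x_j) dx_i ∧ dx_j:
  coeff of dx ∧ dy: -4*x + 2*y
  coeff of dx ∧ dz: -2*y - 3*z
  coeff of dy ∧ dz: -2*x + z
Step 2: Apply d again to each 2-form coefficient. The only possible 3-form in R^3 is dx ∧ dy ∧ dz, with coefficient
  ∂(coeff of dy∧dz)/∂x - ∂(coeff of dx∧dz)/∂y + ∂(coeff of dx∧dy)/∂z
  = ∂/∂x (-2*x + z) - ∂/∂y (-2*y - 3*z) + ∂/∂z (-4*x + 2*y).
Each of these terms simplifies to sums of mixed partials that cancel in pairs. The result is 0 (by equality of mixed partials for smooth functions — Schwarz / Clairaut).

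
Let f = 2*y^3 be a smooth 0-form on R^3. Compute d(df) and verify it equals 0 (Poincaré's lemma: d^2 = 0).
d(df) = 0

Step 1: df = sum_i (∂f/∂x_i) dx_i = (0) dx + (6*y^2) dy + (0) dz.
Step 2: Apply d again. Using the 1-form formula, the coefficient of dx ∧ dy in d(df) is ∂^2 f/∂x ∂y - ∂^2 f/∂y ∂x = (0) - (0) = 0 (equality of mixed partials for smooth f).
Similarly for dx ∧ dz and dy ∧ dz — all coefficients vanish. So d(df) = 0.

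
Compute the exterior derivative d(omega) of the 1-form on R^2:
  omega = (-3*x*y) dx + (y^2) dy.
d(omega) = (3*x) dx ∧ dy

For a 1-form omega = sum_i f_i dx_i, the exterior derivative is
  d(omega) = sum_{i < j} (∂f_j/∂x_i - ∂f_i/∂x_j) dx_i ∧ dx_j.
  coefficient of dx ∧ dy: ∂f_2/∂x - ∂f_1/∂y = ∂(y^2)/∂x - ∂(-3*x*y)/∂y = 3*x
Assembling: d(omega) = (3*x) dx ∧ dy.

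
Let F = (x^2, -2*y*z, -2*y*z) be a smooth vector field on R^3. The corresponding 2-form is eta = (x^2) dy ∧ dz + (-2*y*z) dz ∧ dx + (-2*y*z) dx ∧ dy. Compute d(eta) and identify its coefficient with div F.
d(eta) = (2*x - 2*y - 2*z) dx ∧ dy ∧ dz; div F = 2*x - 2*y - 2*z

For a 2-form in R^3 of the form above, applying d gives a 3-form with coefficient ∂P/∂x + ∂Q/∂y + ∂R/∂z:
  ∂P/∂x = 2*x
  ∂Q/∂y = -2*z
  ∂R/∂z = -2*y
Sum = 2*x - 2*y - 2*z, which is exactly div F.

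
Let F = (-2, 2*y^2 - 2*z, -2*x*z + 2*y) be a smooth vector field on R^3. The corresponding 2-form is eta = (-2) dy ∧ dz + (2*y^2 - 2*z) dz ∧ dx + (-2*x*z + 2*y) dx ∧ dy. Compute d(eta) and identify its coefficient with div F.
d(eta) = (-2*x + 4*y) dx ∧ dy ∧ dz; div F = -2*x + 4*y

For a 2-form in R^3 of the form above, applying d gives a 3-form with coefficient ∂P/∂x + ∂Q/∂y + ∂R/∂z:
  ∂P/∂x = 0
  ∂Q/∂y = 4*y
  ∂R/∂z = -2*x
Sum = -2*x + 4*y, which is exactly div F.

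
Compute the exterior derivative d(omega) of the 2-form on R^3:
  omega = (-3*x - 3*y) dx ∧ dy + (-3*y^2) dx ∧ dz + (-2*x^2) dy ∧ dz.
d(omega) = (-4*x + 6*y) dx ∧ dy ∧ dz

For a 2-form omega = sum_{i<j} g_{ij} dx_i ∧ dx_j, the exterior derivative is
  d(omega) = sum_{i<j} d(g_{ij}) ∧ dx_i ∧ dx_j = sum_{i<j, k} (∂g_{ij}/∂x_k) dx_k ∧ dx_i ∧ dx_j.
Expand each term, using dx_k ∧ dx_i ∧ dx_j = sgn(permutation) dx_{(a)} ∧ dx_{(b)} ∧ dx_{(c)} with (a < b < c) sorted:
  d(-3*y^2) includes (∂/∂y)(-3*y^2) dy = (-6*y) dy, which multiplied by dx ∧ dz gives (6*y) dx ∧ dy ∧ dz
  d(-2*x^2) includes (∂/∂x)(-2*x^2) dx = (-4*x) dx, which multiplied by dy ∧ dz gives (-4*x) dx ∧ dy ∧ dz
Collecting like 3-forms: d(omega) = (-4*x + 6*y) dx ∧ dy ∧ dz.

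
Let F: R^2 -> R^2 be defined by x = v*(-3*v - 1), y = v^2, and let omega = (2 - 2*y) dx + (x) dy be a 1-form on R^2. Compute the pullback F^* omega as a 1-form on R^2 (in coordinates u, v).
F^* omega = (6*v^3 - 12*v - 2) dv

Using F^*(f dg) = (f ∘ F) d(g ∘ F), substitute each coordinate x_i by F_i(u, v) in f_i, and replace dx_i by d F_i = (∂F_i/∂u) du + (∂F_i/∂v) dv.
  For the x component: f_1(F) = 2 - 2*v^2; d F_1 = (0) du + (-6*v - 1) dv
  For the y component: f_2(F) = v*(-3*v - 1); d F_2 = (0) du + (2*v) dv
Combining and collecting du, dv coefficients:
  coeff of du: 0
  coeff of dv: 6*v^3 - 12*v - 2
F^* omega = (6*v^3 - 12*v - 2) dv.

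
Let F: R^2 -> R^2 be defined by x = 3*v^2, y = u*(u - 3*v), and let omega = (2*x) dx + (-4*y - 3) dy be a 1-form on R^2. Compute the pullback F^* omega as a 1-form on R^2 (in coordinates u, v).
F^* omega = (-8*u^3 + 36*u^2*v - 36*u*v^2 - 6*u + 9*v) du + (12*u^3 - 36*u^2*v + 9*u + 36*v^3) dv

Using F^*(f dg) = (f ∘ F) d(g ∘ F), substitute each coordinate x_i by F_i(u, v) in f_i, and replace dx_i by d F_i = (∂F_i/∂u) du + (∂F_i/∂v) dv.
  For the x component: f_1(F) = 6*v^2; d F_1 = (0) du + (6*v) dv
  For the y component: f_2(F) = -4*u^2 + 12*u*v - 3; d F_2 = (2*u - 3*v) du + (-3*u) dv
Combining and collecting du, dv coefficients:
  coeff of du: -8*u^3 + 36*u^2*v - 36*u*v^2 - 6*u + 9*v
  coeff of dv: 12*u^3 - 36*u^2*v + 9*u + 36*v^3
F^* omega = (-8*u^3 + 36*u^2*v - 36*u*v^2 - 6*u + 9*v) du + (12*u^3 - 36*u^2*v + 9*u + 36*v^3) dv.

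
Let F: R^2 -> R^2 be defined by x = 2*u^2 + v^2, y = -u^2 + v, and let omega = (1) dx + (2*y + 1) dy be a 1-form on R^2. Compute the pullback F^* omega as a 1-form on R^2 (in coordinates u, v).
F^* omega = (2*u*(2*u^2 - 2*v + 1)) du + (-2*u^2 + 4*v + 1) dv

Using F^*(f dg) = (f ∘ F) d(g ∘ F), substitute each coordinate x_i by F_i(u, v) in f_i, and replace dx_i by d F_i = (∂F_i/∂u) du + (∂F_i/∂v) dv.
  For the x component: f_1(F) = 1; d F_1 = (4*u) du + (2*v) dv
  For the y component: f_2(F) = -2*u^2 + 2*v + 1; d F_2 = (-2*u) du + (1) dv
Combining and collecting du, dv coefficients:
  coeff of du: 2*u*(2*u^2 - 2*v + 1)
  coeff of dv: -2*u^2 + 4*v + 1
F^* omega = (2*u*(2*u^2 - 2*v + 1)) du + (-2*u^2 + 4*v + 1) dv.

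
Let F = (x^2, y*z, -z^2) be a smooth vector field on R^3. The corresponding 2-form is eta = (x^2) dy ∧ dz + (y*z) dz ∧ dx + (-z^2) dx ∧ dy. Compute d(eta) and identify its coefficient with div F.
d(eta) = (2*x - z) dx ∧ dy ∧ dz; div F = 2*x - z

For a 2-form in R^3 of the form above, applying d gives a 3-form with coefficient ∂P/∂x + ∂Q/∂y + ∂R/∂z:
  ∂P/∂x = 2*x
  ∂Q/∂y = z
  ∂R/∂z = -2*z
Sum = 2*x - z, which is exactly div F.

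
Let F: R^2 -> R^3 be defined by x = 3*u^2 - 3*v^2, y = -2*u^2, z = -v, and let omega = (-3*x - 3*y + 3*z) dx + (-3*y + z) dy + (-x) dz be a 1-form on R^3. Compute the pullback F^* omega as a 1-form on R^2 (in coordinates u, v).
F^* omega = (2*u*(-21*u^2 + 27*v^2 - 7*v)) du + (18*u^2*v + 3*u^2 - 54*v^3 + 15*v^2) dv

Using F^*(f dg) = (f ∘ F) d(g ∘ F), substitute each coordinate x_i by F_i(u, v) in f_i, and replace dx_i by d F_i = (∂F_i/∂u) du + (∂F_i/∂v) dv.
  For the x component: f_1(F) = -3*u^2 + 9*v^2 - 3*v; d F_1 = (6*u) du + (-6*v) dv
  For the y component: f_2(F) = 6*u^2 - v; d F_2 = (-4*u) du + (0) dv
  For the z component: f_3(F) = -3*u^2 + 3*v^2; d F_3 = (0) du + (-1) dv
Combining and collecting du, dv coefficients:
  coeff of du: 2*u*(-21*u^2 + 27*v^2 - 7*v)
  coeff of dv: 18*u^2*v + 3*u^2 - 54*v^3 + 15*v^2
F^* omega = (2*u*(-21*u^2 + 27*v^2 - 7*v)) du + (18*u^2*v + 3*u^2 - 54*v^3 + 15*v^2) dv.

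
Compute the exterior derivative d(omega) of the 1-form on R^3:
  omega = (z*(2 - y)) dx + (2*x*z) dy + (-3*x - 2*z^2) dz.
d(omega) = (3*z) dx ∧ dy + (y - 5) dx ∧ dz + (-2*x) dy ∧ dz

For a 1-form omega = sum_i f_i dx_i, the exterior derivative is
  d(omega) = sum_{i < j} (∂f_j/∂x_i - ∂f_i/∂x_j) dx_i ∧ dx_j.
  coefficient of dx ∧ dy: ∂f_2/∂x - ∂f_1/∂y = ∂(2*x*z)/∂x - ∂(z*(2 - y))/∂y = 3*z
  coefficient of dx ∧ dz: ∂f_3/∂x - ∂f_1/∂z = ∂(-3*x - 2*z^2)/∂x - ∂(z*(2 - y))/∂z = y - 5
  coefficient of dy ∧ dz: ∂f_3/∂y - ∂f_2/∂z = ∂(-3*x - 2*z^2)/∂y - ∂(2*x*z)/∂z = -2*x
Assembling: d(omega) = (3*z) dx ∧ dy + (y - 5) dx ∧ dz + (-2*x) dy ∧ dz.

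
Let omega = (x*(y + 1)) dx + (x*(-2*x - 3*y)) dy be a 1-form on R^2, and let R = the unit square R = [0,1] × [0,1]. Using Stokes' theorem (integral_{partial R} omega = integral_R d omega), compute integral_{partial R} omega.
integral_(partial R) omega = -4

Stokes: integral_partial_R omega = integral_R d omega with d omega = (∂Q/∂x - ∂P/∂y) dx ∧ dy.
  ∂Q/∂x = -4*x - 3*y
  ∂P/∂y = x
  integrand = ∂Q/∂x - ∂P/∂y = -5*x - 3*y.
Integrating over R: integral_0^1 integral_0^1 (-5*x - 3*y) dx dy = -4.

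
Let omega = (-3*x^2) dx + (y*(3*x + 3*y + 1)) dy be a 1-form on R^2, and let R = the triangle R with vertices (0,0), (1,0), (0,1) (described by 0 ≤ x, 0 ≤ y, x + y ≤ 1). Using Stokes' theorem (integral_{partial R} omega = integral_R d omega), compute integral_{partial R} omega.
integral_(partial R) omega = 1/2

Stokes: integral_partial_R omega = integral_R d omega with d omega = (∂Q/∂x - ∂P/∂y) dx ∧ dy.
  ∂Q/∂x = 3*y
  ∂P/∂y = 0
  integrand = ∂Q/∂x - ∂P/∂y = 3*y.
Integrating over R: integral_0^1 integral_0^{1-x} (3*y) dy dx = 1/2.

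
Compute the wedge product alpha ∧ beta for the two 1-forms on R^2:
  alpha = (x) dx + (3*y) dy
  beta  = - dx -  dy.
alpha ∧ beta = (-x + 3*y) dx ∧ dy

Distribute the wedge, using dx_i ∧ dx_j = -dx_j ∧ dx_i and dx_i ∧ dx_i = 0. For each pair (i, j) with i < j, the coefficient of dx_i ∧ dx_j in alpha ∧ beta is (alpha_i * beta_j - alpha_j * beta_i). Collecting: alpha ∧ beta = (-x + 3*y) dx ∧ dy.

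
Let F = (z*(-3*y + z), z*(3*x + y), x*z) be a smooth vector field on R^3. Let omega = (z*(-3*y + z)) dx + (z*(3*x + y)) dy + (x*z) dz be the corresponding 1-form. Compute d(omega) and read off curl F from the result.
d(omega) = (-3*x - y) dy ∧ dz + (-3*y + z) dz ∧ dx + (6*z) dx ∧ dy; curl F = (-3*x - y, -3*y + z, 6*z)

d omega = sum_{i<j} (∂f_j/∂x_i - ∂f_i/∂x_j) dx_i ∧ dx_j. Under the identification (dy ∧ dz, dz ∧ dx, dx ∧ dy) ↔ (e_x, e_y, e_z), the coefficients are exactly the components of curl F. Compute:
  ∂R/∂y - ∂Q/∂z = (0) - (3*x + y) = -3*x - y
  ∂P/∂z - ∂R/∂x = (-3*y + 2*z) - (z) = -3*y + z
  ∂Q/∂x - ∂P/∂y = (3*z) - (-3*z) = 6*z.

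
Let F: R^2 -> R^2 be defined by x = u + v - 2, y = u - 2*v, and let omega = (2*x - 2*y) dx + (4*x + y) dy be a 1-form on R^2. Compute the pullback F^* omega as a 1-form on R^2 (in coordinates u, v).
F^* omega = (5*u + 8*v - 12) du + (-10*u + 2*v + 12) dv

Using F^*(f dg) = (f ∘ F) d(g ∘ F), substitute each coordinate x_i by F_i(u, v) in f_i, and replace dx_i by d F_i = (∂F_i/∂u) du + (∂F_i/∂v) dv.
  For the x component: f_1(F) = 6*v - 4; d F_1 = (1) du + (1) dv
  For the y component: f_2(F) = 5*u + 2*v - 8; d F_2 = (1) du + (-2) dv
Combining and collecting du, dv coefficients:
  coeff of du: 5*u + 8*v - 12
  coeff of dv: -10*u + 2*v + 12
F^* omega = (5*u + 8*v - 12) du + (-10*u + 2*v + 12) dv.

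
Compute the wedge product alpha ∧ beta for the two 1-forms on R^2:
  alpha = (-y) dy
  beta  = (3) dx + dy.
alpha ∧ beta = (3*y) dx ∧ dy

Distribute the wedge, using dx_i ∧ dx_j = -dx_j ∧ dx_i and dx_i ∧ dx_i = 0. For each pair (i, j) with i < j, the coefficient of dx_i ∧ dx_j in alpha ∧ beta is (alpha_i * beta_j - alpha_j * beta_i). Collecting: alpha ∧ beta = (3*y) dx ∧ dy.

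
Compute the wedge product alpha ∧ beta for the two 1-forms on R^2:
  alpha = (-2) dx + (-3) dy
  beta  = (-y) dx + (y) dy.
alpha ∧ beta = (-5*y) dx ∧ dy

Distribute the wedge, using dx_i ∧ dx_j = -dx_j ∧ dx_i and dx_i ∧ dx_i = 0. For each pair (i, j) with i < j, the coefficient of dx_i ∧ dx_j in alpha ∧ beta is (alpha_i * beta_j - alpha_j * beta_i). Collecting: alpha ∧ beta = (-5*y) dx ∧ dy.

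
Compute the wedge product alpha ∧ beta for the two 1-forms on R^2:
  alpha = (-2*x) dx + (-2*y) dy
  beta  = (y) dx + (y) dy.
alpha ∧ beta = (2*y*(-x + y)) dx ∧ dy

Distribute the wedge, using dx_i ∧ dx_j = -dx_j ∧ dx_i and dx_i ∧ dx_i = 0. For each pair (i, j) with i < j, the coefficient of dx_i ∧ dx_j in alpha ∧ beta is (alpha_i * beta_j - alpha_j * beta_i). Collecting: alpha ∧ beta = (2*y*(-x + y)) dx ∧ dy.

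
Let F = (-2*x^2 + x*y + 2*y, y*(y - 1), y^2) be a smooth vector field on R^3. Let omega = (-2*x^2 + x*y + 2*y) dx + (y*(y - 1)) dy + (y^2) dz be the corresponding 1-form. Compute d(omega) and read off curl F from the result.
d(omega) = (2*y) dy ∧ dz + (0) dz ∧ dx + (-x - 2) dx ∧ dy; curl F = (2*y, 0, -x - 2)

d omega = sum_{i<j} (∂f_j/∂x_i - ∂f_i/∂x_j) dx_i ∧ dx_j. Under the identification (dy ∧ dz, dz ∧ dx, dx ∧ dy) ↔ (e_x, e_y, e_z), the coefficients are exactly the components of curl F. Compute:
  ∂R/∂y - ∂Q/∂z = (2*y) - (0) = 2*y
  ∂P/∂z - ∂R/∂x = (0) - (0) = 0
  ∂Q/∂x - ∂P/∂y = (0) - (x + 2) = -x - 2.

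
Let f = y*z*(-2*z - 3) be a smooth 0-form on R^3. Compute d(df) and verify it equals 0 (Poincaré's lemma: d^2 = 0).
d(df) = 0

Step 1: df = sum_i (∂f/∂x_i) dx_i = (0) dx + (z*(-2*z - 3)) dy + (y*(-4*z - 3)) dz.
Step 2: Apply d again. Using the 1-form formula, the coefficient of dx ∧ dy in d(df) is ∂^2 f/∂x ∂y - ∂^2 f/∂y ∂x = (0) - (0) = 0 (equality of mixed partials for smooth f).
Similarly for dx ∧ dz and dy ∧ dz — all coefficients vanish. So d(df) = 0.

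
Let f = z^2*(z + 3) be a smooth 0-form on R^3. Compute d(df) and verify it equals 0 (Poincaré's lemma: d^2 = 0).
d(df) = 0

Step 1: df = sum_i (∂f/∂x_i) dx_i = (0) dx + (0) dy + (3*z*(z + 2)) dz.
Step 2: Apply d again. Using the 1-form formula, the coefficient of dx ∧ dy in d(df) is ∂^2 f/∂x ∂y - ∂^2 f/∂y ∂x = (0) - (0) = 0 (equality of mixed partials for smooth f).
Similarly for dx ∧ dz and dy ∧ dz — all coefficients vanish. So d(df) = 0.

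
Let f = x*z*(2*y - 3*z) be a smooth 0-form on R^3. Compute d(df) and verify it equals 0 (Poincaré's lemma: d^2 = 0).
d(df) = 0

Step 1: df = sum_i (∂f/∂x_i) dx_i = (z*(2*y - 3*z)) dx + (2*x*z) dy + (2*x*(y - 3*z)) dz.
Step 2: Apply d again. Using the 1-form formula, the coefficient of dx ∧ dy in d(df) is ∂^2 f/∂x ∂y - ∂^2 f/∂y ∂x = (2*z) - (2*z) = 0 (equality of mixed partials for smooth f).
Similarly for dx ∧ dz and dy ∧ dz — all coefficients vanish. So d(df) = 0.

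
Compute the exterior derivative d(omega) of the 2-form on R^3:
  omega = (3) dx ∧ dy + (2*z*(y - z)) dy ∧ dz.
d(omega) = 0

For a 2-form omega = sum_{i<j} g_{ij} dx_i ∧ dx_j, the exterior derivative is
  d(omega) = sum_{i<j} d(g_{ij}) ∧ dx_i ∧ dx_j = sum_{i<j, k} (∂g_{ij}/∂x_k) dx_k ∧ dx_i ∧ dx_j.
Expand each term, using dx_k ∧ dx_i ∧ dx_j = sgn(permutation) dx_{(a)} ∧ dx_{(b)} ∧ dx_{(c)} with (a < b < c) sorted:

Collecting like 3-forms: d(omega) = 0.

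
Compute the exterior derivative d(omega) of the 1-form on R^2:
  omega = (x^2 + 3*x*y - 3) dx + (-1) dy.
d(omega) = (-3*x) dx ∧ dy

For a 1-form omega = sum_i f_i dx_i, the exterior derivative is
  d(omega) = sum_{i < j} (∂f_j/∂x_i - ∂f_i/∂x_j) dx_i ∧ dx_j.
  coefficient of dx ∧ dy: ∂f_2/∂x - ∂f_1/∂y = ∂(-1)/∂x - ∂(x^2 + 3*x*y - 3)/∂y = -3*x
Assembling: d(omega) = (-3*x) dx ∧ dy.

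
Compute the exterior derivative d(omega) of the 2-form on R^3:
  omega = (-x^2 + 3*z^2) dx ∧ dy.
d(omega) = (6*z) dx ∧ dy ∧ dz

For a 2-form omega = sum_{i<j} g_{ij} dx_i ∧ dx_j, the exterior derivative is
  d(omega) = sum_{i<j} d(g_{ij}) ∧ dx_i ∧ dx_j = sum_{i<j, k} (∂g_{ij}/∂x_k) dx_k ∧ dx_i ∧ dx_j.
Expand each term, using dx_k ∧ dx_i ∧ dx_j = sgn(permutation) dx_{(a)} ∧ dx_{(b)} ∧ dx_{(c)} with (a < b < c) sorted:
  d(-x^2 + 3*z^2) includes (∂/∂z)(-x^2 + 3*z^2) dz = (6*z) dz, which multiplied by dx ∧ dy gives (6*z) dx ∧ dy ∧ dz
Collecting like 3-forms: d(omega) = (6*z) dx ∧ dy ∧ dz.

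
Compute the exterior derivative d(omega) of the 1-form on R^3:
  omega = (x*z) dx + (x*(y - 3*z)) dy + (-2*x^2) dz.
d(omega) = (y - 3*z) dx ∧ dy + (-5*x) dx ∧ dz + (3*x) dy ∧ dz

For a 1-form omega = sum_i f_i dx_i, the exterior derivative is
  d(omega) = sum_{i < j} (∂f_j/∂x_i - ∂f_i/∂x_j) dx_i ∧ dx_j.
  coefficient of dx ∧ dy: ∂f_2/∂x - ∂f_1/∂y = ∂(x*(y - 3*z))/∂x - ∂(x*z)/∂y = y - 3*z
  coefficient of dx ∧ dz: ∂f_3/∂x - ∂f_1/∂z = ∂(-2*x^2)/∂x - ∂(x*z)/∂z = -5*x
  coefficient of dy ∧ dz: ∂f_3/∂y - ∂f_2/∂z = ∂(-2*x^2)/∂y - ∂(x*(y - 3*z))/∂z = 3*x
Assembling: d(omega) = (y - 3*z) dx ∧ dy + (-5*x) dx ∧ dz + (3*x) dy ∧ dz.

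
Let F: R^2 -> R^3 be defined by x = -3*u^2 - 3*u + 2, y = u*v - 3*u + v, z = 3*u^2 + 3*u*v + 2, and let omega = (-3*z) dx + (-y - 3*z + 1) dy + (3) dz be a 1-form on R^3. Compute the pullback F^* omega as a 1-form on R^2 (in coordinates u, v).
F^* omega = (54*u^3 + 45*u^2*v + 54*u^2 - 10*u*v^2 + 60*u*v + 45*u - v^2 + 7*v + 33) du + (-9*u^3 - 10*u^2*v - 6*u^2 - 11*u*v + 7*u - v - 5) dv

Using F^*(f dg) = (f ∘ F) d(g ∘ F), substitute each coordinate x_i by F_i(u, v) in f_i, and replace dx_i by d F_i = (∂F_i/∂u) du + (∂F_i/∂v) dv.
  For the x component: f_1(F) = -9*u^2 - 9*u*v - 6; d F_1 = (-6*u - 3) du + (0) dv
  For the y component: f_2(F) = -9*u^2 - 10*u*v + 3*u - v - 5; d F_2 = (v - 3) du + (u + 1) dv
  For the z component: f_3(F) = 3; d F_3 = (6*u + 3*v) du + (3*u) dv
Combining and collecting du, dv coefficients:
  coeff of du: 54*u^3 + 45*u^2*v + 54*u^2 - 10*u*v^2 + 60*u*v + 45*u - v^2 + 7*v + 33
  coeff of dv: -9*u^3 - 10*u^2*v - 6*u^2 - 11*u*v + 7*u - v - 5
F^* omega = (54*u^3 + 45*u^2*v + 54*u^2 - 10*u*v^2 + 60*u*v + 45*u - v^2 + 7*v + 33) du + (-9*u^3 - 10*u^2*v - 6*u^2 - 11*u*v + 7*u - v - 5) dv.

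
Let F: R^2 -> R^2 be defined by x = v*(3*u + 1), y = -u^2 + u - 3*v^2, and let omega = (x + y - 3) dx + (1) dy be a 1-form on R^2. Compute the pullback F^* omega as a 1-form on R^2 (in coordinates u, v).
F^* omega = (-3*u^2*v + 9*u*v^2 + 3*u*v - 2*u - 9*v^3 + 3*v^2 - 9*v + 1) du + (-3*u^3 + 9*u^2*v + 2*u^2 - 9*u*v^2 + 6*u*v - 8*u - 3*v^2 - 5*v - 3) dv

Using F^*(f dg) = (f ∘ F) d(g ∘ F), substitute each coordinate x_i by F_i(u, v) in f_i, and replace dx_i by d F_i = (∂F_i/∂u) du + (∂F_i/∂v) dv.
  For the x component: f_1(F) = -u^2 + 3*u*v + u - 3*v^2 + v - 3; d F_1 = (3*v) du + (3*u + 1) dv
  For the y component: f_2(F) = 1; d F_2 = (1 - 2*u) du + (-6*v) dv
Combining and collecting du, dv coefficients:
  coeff of du: -3*u^2*v + 9*u*v^2 + 3*u*v - 2*u - 9*v^3 + 3*v^2 - 9*v + 1
  coeff of dv: -3*u^3 + 9*u^2*v + 2*u^2 - 9*u*v^2 + 6*u*v - 8*u - 3*v^2 - 5*v - 3
F^* omega = (-3*u^2*v + 9*u*v^2 + 3*u*v - 2*u - 9*v^3 + 3*v^2 - 9*v + 1) du + (-3*u^3 + 9*u^2*v + 2*u^2 - 9*u*v^2 + 6*u*v - 8*u - 3*v^2 - 5*v - 3) dv.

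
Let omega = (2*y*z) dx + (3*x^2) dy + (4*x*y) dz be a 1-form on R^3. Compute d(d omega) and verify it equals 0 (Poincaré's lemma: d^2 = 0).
d(d omega) = 0

Step 1: d omega = sum_{i<j} (∂f_j/∂x_i - ∂f_i/∂x_j) dx_i ∧ dx_j:
  coeff of dx ∧ dy: 6*x - 2*z
  coeff of dx ∧ dz: 2*y
  coeff of dy ∧ dz: 4*x
Step 2: Apply d again to each 2-form coefficient. The only possible 3-form in R^3 is dx ∧ dy ∧ dz, with coefficient
  ∂(coeff of dy∧dz)/∂x - ∂(coeff of dx∧dz)/∂y + ∂(coeff of dx∧dy)/∂z
  = ∂/∂x (4*x) - ∂/∂y (2*y) + ∂/∂z (6*x - 2*z).
Each of these terms simplifies to sums of mixed partials that cancel in pairs. The result is 0 (by equality of mixed partials for smooth functions — Schwarz / Clairaut).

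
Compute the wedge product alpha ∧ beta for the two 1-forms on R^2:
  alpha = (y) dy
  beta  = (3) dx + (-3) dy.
alpha ∧ beta = (-3*y) dx ∧ dy

Distribute the wedge, using dx_i ∧ dx_j = -dx_j ∧ dx_i and dx_i ∧ dx_i = 0. For each pair (i, j) with i < j, the coefficient of dx_i ∧ dx_j in alpha ∧ beta is (alpha_i * beta_j - alpha_j * beta_i). Collecting: alpha ∧ beta = (-3*y) dx ∧ dy.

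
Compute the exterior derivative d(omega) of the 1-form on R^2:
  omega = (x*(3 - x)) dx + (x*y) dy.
d(omega) = (y) dx ∧ dy

For a 1-form omega = sum_i f_i dx_i, the exterior derivative is
  d(omega) = sum_{i < j} (∂f_j/∂x_i - ∂f_i/∂x_j) dx_i ∧ dx_j.
  coefficient of dx ∧ dy: ∂f_2/∂x - ∂f_1/∂y = ∂(x*y)/∂x - ∂(x*(3 - x))/∂y = y
Assembling: d(omega) = (y) dx ∧ dy.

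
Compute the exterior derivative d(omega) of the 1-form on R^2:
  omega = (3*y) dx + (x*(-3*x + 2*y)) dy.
d(omega) = (-6*x + 2*y - 3) dx ∧ dy

For a 1-form omega = sum_i f_i dx_i, the exterior derivative is
  d(omega) = sum_{i < j} (∂f_j/∂x_i - ∂f_i/∂x_j) dx_i ∧ dx_j.
  coefficient of dx ∧ dy: ∂f_2/∂x - ∂f_1/∂y = ∂(x*(-3*x + 2*y))/∂x - ∂(3*y)/∂y = -6*x + 2*y - 3
Assembling: d(omega) = (-6*x + 2*y - 3) dx ∧ dy.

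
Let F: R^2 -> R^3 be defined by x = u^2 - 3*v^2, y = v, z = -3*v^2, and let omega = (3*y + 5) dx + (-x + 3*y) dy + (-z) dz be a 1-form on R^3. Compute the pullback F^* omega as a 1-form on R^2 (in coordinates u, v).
F^* omega = (2*u*(3*v + 5)) du + (-u^2 - 18*v^3 - 15*v^2 - 27*v) dv

Using F^*(f dg) = (f ∘ F) d(g ∘ F), substitute each coordinate x_i by F_i(u, v) in f_i, and replace dx_i by d F_i = (∂F_i/∂u) du + (∂F_i/∂v) dv.
  For the x component: f_1(F) = 3*v + 5; d F_1 = (2*u) du + (-6*v) dv
  For the y component: f_2(F) = -u^2 + 3*v^2 + 3*v; d F_2 = (0) du + (1) dv
  For the z component: f_3(F) = 3*v^2; d F_3 = (0) du + (-6*v) dv
Combining and collecting du, dv coefficients:
  coeff of du: 2*u*(3*v + 5)
  coeff of dv: -u^2 - 18*v^3 - 15*v^2 - 27*v
F^* omega = (2*u*(3*v + 5)) du + (-u^2 - 18*v^3 - 15*v^2 - 27*v) dv.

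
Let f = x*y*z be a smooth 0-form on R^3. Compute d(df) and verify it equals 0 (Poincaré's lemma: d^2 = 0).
d(df) = 0

Step 1: df = sum_i (∂f/∂x_i) dx_i = (y*z) dx + (x*z) dy + (x*y) dz.
Step 2: Apply d again. Using the 1-form formula, the coefficient of dx ∧ dy in d(df) is ∂^2 f/∂x ∂y - ∂^2 f/∂y ∂x = (z) - (z) = 0 (equality of mixed partials for smooth f).
Similarly for dx ∧ dz and dy ∧ dz — all coefficients vanish. So d(df) = 0.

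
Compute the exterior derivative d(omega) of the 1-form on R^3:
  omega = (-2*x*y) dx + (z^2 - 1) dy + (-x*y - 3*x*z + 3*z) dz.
d(omega) = (2*x) dx ∧ dy + (-y - 3*z) dx ∧ dz + (-x - 2*z) dy ∧ dz

For a 1-form omega = sum_i f_i dx_i, the exterior derivative is
  d(omega) = sum_{i < j} (∂f_j/∂x_i - ∂f_i/∂x_j) dx_i ∧ dx_j.
  coefficient of dx ∧ dy: ∂f_2/∂x - ∂f_1/∂y = ∂(z^2 - 1)/∂x - ∂(-2*x*y)/∂y = 2*x
  coefficient of dx ∧ dz: ∂f_3/∂x - ∂f_1/∂z = ∂(-x*y - 3*x*z + 3*z)/∂x - ∂(-2*x*y)/∂z = -y - 3*z
  coefficient of dy ∧ dz: ∂f_3/∂y - ∂f_2/∂z = ∂(-x*y - 3*x*z + 3*z)/∂y - ∂(z^2 - 1)/∂z = -x - 2*z
Assembling: d(omega) = (2*x) dx ∧ dy + (-y - 3*z) dx ∧ dz + (-x - 2*z) dy ∧ dz.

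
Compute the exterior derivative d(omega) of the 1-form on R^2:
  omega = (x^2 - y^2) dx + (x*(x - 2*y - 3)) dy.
d(omega) = (2*x - 3) dx ∧ dy

For a 1-form omega = sum_i f_i dx_i, the exterior derivative is
  d(omega) = sum_{i < j} (∂f_j/∂x_i - ∂f_i/∂x_j) dx_i ∧ dx_j.
  coefficient of dx ∧ dy: ∂f_2/∂x - ∂f_1/∂y = ∂(x*(x - 2*y - 3))/∂x - ∂(x^2 - y^2)/∂y = 2*x - 3
Assembling: d(omega) = (2*x - 3) dx ∧ dy.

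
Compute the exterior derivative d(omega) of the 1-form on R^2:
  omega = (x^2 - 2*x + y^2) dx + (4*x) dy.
d(omega) = (4 - 2*y) dx ∧ dy

For a 1-form omega = sum_i f_i dx_i, the exterior derivative is
  d(omega) = sum_{i < j} (∂f_j/∂x_i - ∂f_i/∂x_j) dx_i ∧ dx_j.
  coefficient of dx ∧ dy: ∂f_2/∂x - ∂f_1/∂y = ∂(4*x)/∂x - ∂(x^2 - 2*x + y^2)/∂y = 4 - 2*y
Assembling: d(omega) = (4 - 2*y) dx ∧ dy.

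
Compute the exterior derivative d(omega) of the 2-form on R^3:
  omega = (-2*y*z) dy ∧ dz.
d(omega) = 0

For a 2-form omega = sum_{i<j} g_{ij} dx_i ∧ dx_j, the exterior derivative is
  d(omega) = sum_{i<j} d(g_{ij}) ∧ dx_i ∧ dx_j = sum_{i<j, k} (∂g_{ij}/∂x_k) dx_k ∧ dx_i ∧ dx_j.
Expand each term, using dx_k ∧ dx_i ∧ dx_j = sgn(permutation) dx_{(a)} ∧ dx_{(b)} ∧ dx_{(c)} with (a < b < c) sorted:

Collecting like 3-forms: d(omega) = 0.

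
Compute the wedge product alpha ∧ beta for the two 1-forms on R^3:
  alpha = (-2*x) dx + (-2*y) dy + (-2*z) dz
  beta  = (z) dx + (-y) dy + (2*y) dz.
alpha ∧ beta = (2*y*(x + z)) dx ∧ dy + (-4*x*y + 2*z^2) dx ∧ dz + (-2*y*(2*y + z)) dy ∧ dz

Distribute the wedge, using dx_i ∧ dx_j = -dx_j ∧ dx_i and dx_i ∧ dx_i = 0. For each pair (i, j) with i < j, the coefficient of dx_i ∧ dx_j in alpha ∧ beta is (alpha_i * beta_j - alpha_j * beta_i). Collecting: alpha ∧ beta = (2*y*(x + z)) dx ∧ dy + (-4*x*y + 2*z^2) dx ∧ dz + (-2*y*(2*y + z)) dy ∧ dz.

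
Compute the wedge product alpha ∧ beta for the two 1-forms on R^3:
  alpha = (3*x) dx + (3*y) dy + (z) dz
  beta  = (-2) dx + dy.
alpha ∧ beta = (3*x + 6*y) dx ∧ dy + (2*z) dx ∧ dz + (-z) dy ∧ dz

Distribute the wedge, using dx_i ∧ dx_j = -dx_j ∧ dx_i and dx_i ∧ dx_i = 0. For each pair (i, j) with i < j, the coefficient of dx_i ∧ dx_j in alpha ∧ beta is (alpha_i * beta_j - alpha_j * beta_i). Collecting: alpha ∧ beta = (3*x + 6*y) dx ∧ dy + (2*z) dx ∧ dz + (-z) dy ∧ dz.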